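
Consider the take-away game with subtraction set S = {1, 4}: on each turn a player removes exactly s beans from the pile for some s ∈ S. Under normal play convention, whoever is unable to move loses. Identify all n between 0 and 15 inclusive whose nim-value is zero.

0, 2, 5, 7, 10, 12, 15

G(0) = 0
G(1) = mex{0} = 1
G(2) = mex{1} = 0
G(3) = mex{0} = 1
G(4) = mex{1,0} = 2
G(5) = mex{2,1} = 0
G(6) = mex{0,0} = 1
G(7) = mex{1,1} = 0
G(8) = mex{0,2} = 1
G(9) = mex{1,0} = 2
G(10) = mex{2,1} = 0
G(11) = mex{0,0} = 1
G(12) = mex{1,1} = 0
G(13) = mex{0,2} = 1
G(14) = mex{1,0} = 2
G(15) = mex{2,1} = 0
P-positions are exactly the n with G(n) = 0.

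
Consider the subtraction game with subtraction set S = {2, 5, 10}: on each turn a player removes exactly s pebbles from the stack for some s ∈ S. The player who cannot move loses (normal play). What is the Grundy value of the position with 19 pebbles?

n :  0  1  2  3  4  5  6  7  8  9 10 11 12 13 14 15 16 17 18 19
G :  0  0  1  1  0  2  1  0  0  1  1  2  2  3  3  0  0  1  1  0

0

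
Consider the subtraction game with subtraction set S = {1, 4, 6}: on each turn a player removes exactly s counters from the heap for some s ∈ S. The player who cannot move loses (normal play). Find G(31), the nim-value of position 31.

n :  0  1  2  3  4  5  6  7  8  9 10 11 12 13 14 15 16 17 18 19 20 21 22 23 24 25 26 27 28 29 30 31
G :  0  1  0  1  2  0  1  0  1  2  0  1  0  1  2  0  1  0  1  2  0  1  0  1  2  0  1  0  1  2  0  1

1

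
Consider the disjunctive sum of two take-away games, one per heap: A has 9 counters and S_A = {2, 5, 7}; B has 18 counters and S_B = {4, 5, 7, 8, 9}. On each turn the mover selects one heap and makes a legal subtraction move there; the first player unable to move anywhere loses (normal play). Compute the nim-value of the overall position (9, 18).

3

Heap A, S = {2, 5, 7}:
n : 0 1 2 3 4 5 6 7 8 9
G : 0 0 1 1 0 2 1 3 2 2
G_A(9) = 2.
Heap B, S = {4, 5, 7, 8, 9}:
G(0) = 0
G(1) = mex{} = 0
G(2) = mex{} = 0
G(3) = mex{} = 0
G(4) = mex{0} = 1
G(5) = mex{0,0} = 1
G(6) = mex{0,0} = 1
G(7) = mex{0,0,0} = 1
G(8) = mex{1,0,0,0} = 2
G(9) = mex{1,1,0,0,0} = 2
G(10) = mex{1,1,0,0,0} = 2
G(11) = mex{1,1,1,0,0} = 2
G(12) = mex{2,1,1,1,0} = 3
G(13) = mex{2,2,1,1,1} = 0
G(14) = mex{2,2,1,1,1} = 0
G(15) = mex{2,2,2,1,1} = 0
G(16) = mex{3,2,2,2,1} = 0
G(17) = mex{0,3,2,2,2} = 1
G(18) = mex{0,0,2,2,2} = 1
G_B(18) = 1.
Combined Grundy value = 2 ⊕ 1 = 3.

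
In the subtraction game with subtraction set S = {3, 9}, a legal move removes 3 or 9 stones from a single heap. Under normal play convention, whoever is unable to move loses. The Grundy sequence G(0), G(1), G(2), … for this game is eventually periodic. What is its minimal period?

6

G(0) = 0
G(1) = mex{} = 0
G(2) = mex{} = 0
G(3) = mex{0} = 1
G(4) = mex{0} = 1
G(5) = mex{0} = 1
G(6) = mex{1} = 0
G(7) = mex{1} = 0
G(8) = mex{1} = 0
G(9) = mex{0,0} = 1
G(10) = mex{0,0} = 1
G(11) = mex{0,0} = 1
G(12) = mex{1,1} = 0
G(13) = mex{1,1} = 0
G(14) = mex{1,1} = 0
G(15) = mex{0,0} = 1
G(16) = mex{0,0} = 1
G(n+6) = G(n) holds for n = 0,…,8 (a full window of length max(S) = 9), so the sequence is purely periodic with period 6.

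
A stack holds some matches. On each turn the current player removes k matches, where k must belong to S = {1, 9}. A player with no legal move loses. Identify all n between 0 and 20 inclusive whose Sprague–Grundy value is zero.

G(0) = 0
G(1) = mex{0} = 1
G(2) = mex{1} = 0
G(3) = mex{0} = 1
G(4) = mex{1} = 0
G(5) = mex{0} = 1
G(6) = mex{1} = 0
G(7) = mex{0} = 1
G(8) = mex{1} = 0
G(9) = mex{0,0} = 1
G(10) = mex{1,1} = 0
G(11) = mex{0,0} = 1
G(12) = mex{1,1} = 0
G(13) = mex{0,0} = 1
G(14) = mex{1,1} = 0
G(15) = mex{0,0} = 1
G(16) = mex{1,1} = 0
G(17) = mex{0,0} = 1
G(18) = mex{1,1} = 0
G(19) = mex{0,0} = 1
G(20) = mex{1,1} = 0
P-positions are exactly the n with G(n) = 0.

0, 2, 4, 6, 8, 10, 12, 14, 16, 18, 20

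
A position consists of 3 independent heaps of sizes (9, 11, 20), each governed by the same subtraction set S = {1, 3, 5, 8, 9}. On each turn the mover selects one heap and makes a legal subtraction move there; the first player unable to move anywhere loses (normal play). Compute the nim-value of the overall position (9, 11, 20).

All heaps use S = {1, 3, 5, 8, 9}:
n :  0  1  2  3  4  5  6  7  8  9 10 11 12 13 14 15 16 17 18 19 20
G :  0  1  0  1  0  1  0  1  2  3  2  3  2  3  2  3  0  1  0  1  0
Heap A: G(9) = 3.
Heap B: G(11) = 3.
Heap C: G(20) = 0.
Combined Grundy value = 3 ⊕ 3 ⊕ 0 = 0.

0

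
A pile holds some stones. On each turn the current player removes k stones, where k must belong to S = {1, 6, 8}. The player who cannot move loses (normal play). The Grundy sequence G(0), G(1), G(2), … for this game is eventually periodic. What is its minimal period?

7

G(0) = 0
G(1) = mex{0} = 1
G(2) = mex{1} = 0
G(3) = mex{0} = 1
G(4) = mex{1} = 0
G(5) = mex{0} = 1
G(6) = mex{1,0} = 2
G(7) = mex{2,1} = 0
G(8) = mex{0,0,0} = 1
G(9) = mex{1,1,1} = 0
G(10) = mex{0,0,0} = 1
G(11) = mex{1,1,1} = 0
G(12) = mex{0,2,0} = 1
G(13) = mex{1,0,1} = 2
G(14) = mex{2,1,2} = 0
G(15) = mex{0,0,0} = 1
G(16) = mex{1,1,1} = 0
G(n+7) = G(n) holds for n = 0,…,7 (a full window of length max(S) = 8), so the sequence is purely periodic with period 7.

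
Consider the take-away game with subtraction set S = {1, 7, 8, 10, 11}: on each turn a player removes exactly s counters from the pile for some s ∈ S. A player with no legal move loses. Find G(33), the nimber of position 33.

3

n :  0  1  2  3  4  5  6  7  8  9 10 11 12 13 14 15 16 17 18 19 20 21 22 23 24 25 26 27 28 29 30 31 32 33
G :  0  1  0  1  0  1  0  1  2  3  2  3  2  3  2  3  4  5  0  1  0  1  0  1  0  1  2  3  2  3  2  3  2  3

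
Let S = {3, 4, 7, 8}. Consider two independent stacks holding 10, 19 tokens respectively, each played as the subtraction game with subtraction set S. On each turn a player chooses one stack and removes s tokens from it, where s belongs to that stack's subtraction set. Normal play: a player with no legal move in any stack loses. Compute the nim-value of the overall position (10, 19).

All stacks use S = {3, 4, 7, 8}:
n :  0  1  2  3  4  5  6  7  8  9 10 11 12 13 14 15 16 17 18 19
G :  0  0  0  1  1  1  2  2  2  3  3  0  0  0  1  1  1  2  2  2
Stack A: G(10) = 3.
Stack B: G(19) = 2.
Combined Grundy value = 3 ⊕ 2 = 1.

1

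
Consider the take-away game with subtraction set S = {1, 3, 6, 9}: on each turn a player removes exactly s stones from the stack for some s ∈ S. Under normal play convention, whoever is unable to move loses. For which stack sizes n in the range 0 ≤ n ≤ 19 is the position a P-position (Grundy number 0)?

n :  0  1  2  3  4  5  6  7  8  9 10 11 12 13 14 15 16 17 18 19
G :  0  1  0  1  0  1  2  3  2  3  2  3  0  1  0  1  0  1  2  3
P-positions are exactly the n with G(n) = 0.

0, 2, 4, 12, 14, 16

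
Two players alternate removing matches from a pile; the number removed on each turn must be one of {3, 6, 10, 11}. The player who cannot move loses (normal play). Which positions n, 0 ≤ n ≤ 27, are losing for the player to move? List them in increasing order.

G(0) = 0
G(1) = mex{} = 0
G(2) = mex{} = 0
G(3) = mex{0} = 1
G(4) = mex{0} = 1
G(5) = mex{0} = 1
G(6) = mex{1,0} = 2
G(7) = mex{1,0} = 2
G(8) = mex{1,0} = 2
G(9) = mex{2,1} = 0
G(10) = mex{2,1,0} = 3
G(11) = mex{2,1,0,0} = 3
G(12) = mex{0,2,0,0} = 1
G(13) = mex{3,2,1,0} = 4
G(14) = mex{3,2,1,1} = 0
G(15) = mex{1,0,1,1} = 2
G(16) = mex{4,3,2,1} = 0
G(17) = mex{0,3,2,2} = 1
G(18) = mex{2,1,2,2} = 0
G(19) = mex{0,4,0,2} = 1
G(20) = mex{1,0,3,0} = 2
G(21) = mex{0,2,3,3} = 1
G(22) = mex{1,0,1,3} = 2
G(23) = mex{2,1,4,1} = 0
G(24) = mex{1,0,0,4} = 2
G(25) = mex{2,1,2,0} = 3
G(26) = mex{0,2,0,2} = 1
G(27) = mex{2,1,1,0} = 3
P-positions are exactly the n with G(n) = 0.

0, 1, 2, 9, 14, 16, 18, 23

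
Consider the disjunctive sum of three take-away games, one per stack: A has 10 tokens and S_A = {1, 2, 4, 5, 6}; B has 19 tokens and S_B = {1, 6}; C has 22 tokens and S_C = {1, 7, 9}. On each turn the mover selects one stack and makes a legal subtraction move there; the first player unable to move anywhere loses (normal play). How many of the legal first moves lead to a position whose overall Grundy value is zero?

5

Stack A, S = {1, 2, 4, 5, 6}:
G(0) = 0
G(1) = mex{0} = 1
G(2) = mex{1,0} = 2
G(3) = mex{2,1} = 0
G(4) = mex{0,2,0} = 1
G(5) = mex{1,0,1,0} = 2
G(6) = mex{2,1,2,1,0} = 3
G(7) = mex{3,2,0,2,1} = 4
G(8) = mex{4,3,1,0,2} = 5
G(9) = mex{5,4,2,1,0} = 3
G(10) = mex{3,5,3,2,1} = 0
G_A(10) = 0.
Stack B, S = {1, 6}:
G(0) = 0
G(1) = mex{0} = 1
G(2) = mex{1} = 0
G(3) = mex{0} = 1
G(4) = mex{1} = 0
G(5) = mex{0} = 1
G(6) = mex{1,0} = 2
G(7) = mex{2,1} = 0
G(8) = mex{0,0} = 1
G(9) = mex{1,1} = 0
G(10) = mex{0,0} = 1
G(11) = mex{1,1} = 0
G(12) = mex{0,2} = 1
G(13) = mex{1,0} = 2
G(14) = mex{2,1} = 0
G(15) = mex{0,0} = 1
G(16) = mex{1,1} = 0
G(17) = mex{0,0} = 1
G(18) = mex{1,1} = 0
G(19) = mex{0,2} = 1
G_B(19) = 1.
Stack C, S = {1, 7, 9}:
G(0) = 0
G(1) = mex{0} = 1
G(2) = mex{1} = 0
G(3) = mex{0} = 1
G(4) = mex{1} = 0
G(5) = mex{0} = 1
G(6) = mex{1} = 0
G(7) = mex{0,0} = 1
G(8) = mex{1,1} = 0
G(9) = mex{0,0,0} = 1
G(10) = mex{1,1,1} = 0
G(11) = mex{0,0,0} = 1
G(12) = mex{1,1,1} = 0
G(13) = mex{0,0,0} = 1
G(14) = mex{1,1,1} = 0
G(15) = mex{0,0,0} = 1
G(16) = mex{1,1,1} = 0
G(17) = mex{0,0,0} = 1
G(18) = mex{1,1,1} = 0
G(19) = mex{0,0,0} = 1
G(20) = mex{1,1,1} = 0
G(21) = mex{0,0,0} = 1
G(22) = mex{1,1,1} = 0
G_C(22) = 0.
Combined Grundy value = 0 ⊕ 1 ⊕ 0 = 1.
A winning move leaves total XOR = 0, i.e. changes one component's Grundy value g to g ⊕ X where X is the current total.
Stack A: need g' = 0⊕1 = 1. Options: 10−1→G=3, 10−2→G=5, 10−4→G=3, 10−5→G=2, 10−6→G=1. Hits: 1.
Stack B: need g' = 1⊕1 = 0. Options: 19−1→G=0, 19−6→G=2. Hits: 1.
Stack C: need g' = 0⊕1 = 1. Options: 22−1→G=1, 22−7→G=1, 22−9→G=1. Hits: 3.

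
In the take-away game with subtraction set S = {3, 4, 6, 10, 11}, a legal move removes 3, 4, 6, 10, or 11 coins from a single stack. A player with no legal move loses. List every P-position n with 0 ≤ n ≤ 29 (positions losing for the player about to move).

0, 1, 2, 9, 14, 16, 21, 23, 28

n :  0  1  2  3  4  5  6  7  8  9 10 11 12 13 14 15 16 17 18 19 20 21 22 23 24 25 26 27 28 29
G :  0  0  0  1  1  1  2  2  2  0  3  3  1  4  0  2  0  1  3  1  2  0  2  0  1  3  1  2  0  2
P-positions are exactly the n with G(n) = 0.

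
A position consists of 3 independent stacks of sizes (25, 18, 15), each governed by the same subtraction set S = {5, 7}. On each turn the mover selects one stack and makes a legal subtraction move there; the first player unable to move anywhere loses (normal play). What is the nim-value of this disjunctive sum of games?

All stacks use S = {5, 7}:
G(0) = 0
G(1) = mex{} = 0
G(2) = mex{} = 0
G(3) = mex{} = 0
G(4) = mex{} = 0
G(5) = mex{0} = 1
G(6) = mex{0} = 1
G(7) = mex{0,0} = 1
G(8) = mex{0,0} = 1
G(9) = mex{0,0} = 1
G(10) = mex{1,0} = 2
G(11) = mex{1,0} = 2
G(12) = mex{1,1} = 0
G(13) = mex{1,1} = 0
G(14) = mex{1,1} = 0
G(15) = mex{2,1} = 0
G(16) = mex{2,1} = 0
G(17) = mex{0,2} = 1
G(18) = mex{0,2} = 1
G(19) = mex{0,0} = 1
G(20) = mex{0,0} = 1
G(21) = mex{0,0} = 1
G(22) = mex{1,0} = 2
G(23) = mex{1,0} = 2
G(24) = mex{1,1} = 0
G(25) = mex{1,1} = 0
Stack A: G(25) = 0.
Stack B: G(18) = 1.
Stack C: G(15) = 0.
Combined Grundy value = 0 ⊕ 1 ⊕ 0 = 1.

1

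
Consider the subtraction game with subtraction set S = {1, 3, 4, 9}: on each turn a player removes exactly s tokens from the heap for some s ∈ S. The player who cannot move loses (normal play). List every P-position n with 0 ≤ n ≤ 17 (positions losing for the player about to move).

n :  0  1  2  3  4  5  6  7  8  9 10 11 12 13 14 15 16 17
G :  0  1  0  1  2  3  2  0  1  4  3  2  0  1  0  1  2  3
P-positions are exactly the n with G(n) = 0.

0, 2, 7, 12, 14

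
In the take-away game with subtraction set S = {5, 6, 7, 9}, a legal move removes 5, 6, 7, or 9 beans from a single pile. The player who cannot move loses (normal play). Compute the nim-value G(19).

1

n :  0  1  2  3  4  5  6  7  8  9 10 11 12 13 14 15 16 17 18 19
G :  0  0  0  0  0  1  1  1  1  1  2  2  2  2  0  0  0  0  0  1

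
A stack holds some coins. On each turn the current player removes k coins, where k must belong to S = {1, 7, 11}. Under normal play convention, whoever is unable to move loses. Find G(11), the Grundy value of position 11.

n :  0  1  2  3  4  5  6  7  8  9 10 11
G :  0  1  0  1  0  1  0  1  0  1  0  1

1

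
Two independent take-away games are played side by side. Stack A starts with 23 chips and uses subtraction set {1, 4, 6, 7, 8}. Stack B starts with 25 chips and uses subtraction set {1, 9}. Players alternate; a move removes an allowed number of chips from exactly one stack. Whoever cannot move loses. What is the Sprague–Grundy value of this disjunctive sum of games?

Stack A, S = {1, 4, 6, 7, 8}:
G(0) = 0
G(1) = mex{0} = 1
G(2) = mex{1} = 0
G(3) = mex{0} = 1
G(4) = mex{1,0} = 2
G(5) = mex{2,1} = 0
G(6) = mex{0,0,0} = 1
G(7) = mex{1,1,1,0} = 2
G(8) = mex{2,2,0,1,0} = 3
G(9) = mex{3,0,1,0,1} = 2
G(10) = mex{2,1,2,1,0} = 3
G(11) = mex{3,2,0,2,1} = 4
G(12) = mex{4,3,1,0,2} = 5
G(13) = mex{5,2,2,1,0} = 3
G(14) = mex{3,3,3,2,1} = 0
G(15) = mex{0,4,2,3,2} = 1
G(16) = mex{1,5,3,2,3} = 0
G(17) = mex{0,3,4,3,2} = 1
G(18) = mex{1,0,5,4,3} = 2
G(19) = mex{2,1,3,5,4} = 0
G(20) = mex{0,0,0,3,5} = 1
G(21) = mex{1,1,1,0,3} = 2
G(22) = mex{2,2,0,1,0} = 3
G(23) = mex{3,0,1,0,1} = 2
G_A(23) = 2.
Stack B, S = {1, 9}:
G(0) = 0
G(1) = mex{0} = 1
G(2) = mex{1} = 0
G(3) = mex{0} = 1
G(4) = mex{1} = 0
G(5) = mex{0} = 1
G(6) = mex{1} = 0
G(7) = mex{0} = 1
G(8) = mex{1} = 0
G(9) = mex{0,0} = 1
G(10) = mex{1,1} = 0
G(11) = mex{0,0} = 1
G(12) = mex{1,1} = 0
G(13) = mex{0,0} = 1
G(14) = mex{1,1} = 0
G(15) = mex{0,0} = 1
G(16) = mex{1,1} = 0
G(17) = mex{0,0} = 1
G(18) = mex{1,1} = 0
G(19) = mex{0,0} = 1
G(20) = mex{1,1} = 0
G(21) = mex{0,0} = 1
G(22) = mex{1,1} = 0
G(23) = mex{0,0} = 1
G(24) = mex{1,1} = 0
G(25) = mex{0,0} = 1
G_B(25) = 1.
Combined Grundy value = 2 ⊕ 1 = 3.

3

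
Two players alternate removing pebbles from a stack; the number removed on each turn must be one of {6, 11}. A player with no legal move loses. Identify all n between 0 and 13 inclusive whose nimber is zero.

n :  0  1  2  3  4  5  6  7  8  9 10 11 12 13
G :  0  0  0  0  0  0  1  1  1  1  1  1  2  2
P-positions are exactly the n with G(n) = 0.

0, 1, 2, 3, 4, 5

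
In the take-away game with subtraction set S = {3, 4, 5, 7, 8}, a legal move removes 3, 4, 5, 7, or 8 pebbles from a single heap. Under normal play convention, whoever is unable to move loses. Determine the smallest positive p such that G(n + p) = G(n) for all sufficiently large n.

G(0) = 0
G(1) = mex{} = 0
G(2) = mex{} = 0
G(3) = mex{0} = 1
G(4) = mex{0,0} = 1
G(5) = mex{0,0,0} = 1
G(6) = mex{1,0,0} = 2
G(7) = mex{1,1,0,0} = 2
G(8) = mex{1,1,1,0,0} = 2
G(9) = mex{2,1,1,0,0} = 3
G(10) = mex{2,2,1,1,0} = 3
G(11) = mex{2,2,2,1,1} = 0
G(12) = mex{3,2,2,1,1} = 0
G(13) = mex{3,3,2,2,1} = 0
G(14) = mex{0,3,3,2,2} = 1
G(15) = mex{0,0,3,2,2} = 1
G(16) = mex{0,0,0,3,2} = 1
G(17) = mex{1,0,0,3,3} = 2
G(18) = mex{1,1,0,0,3} = 2
G(19) = mex{1,1,1,0,0} = 2
G(20) = mex{2,1,1,0,0} = 3
G(21) = mex{2,2,1,1,0} = 3
G(22) = mex{2,2,2,1,1} = 0
G(23) = mex{3,2,2,1,1} = 0
G(n+11) = G(n) holds for n = 0,…,7 (a full window of length max(S) = 8), so the sequence is purely periodic with period 11.

11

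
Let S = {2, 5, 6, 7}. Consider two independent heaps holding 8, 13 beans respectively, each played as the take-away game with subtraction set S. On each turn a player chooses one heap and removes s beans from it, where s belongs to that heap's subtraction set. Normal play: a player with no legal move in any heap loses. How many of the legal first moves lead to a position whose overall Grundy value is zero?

2

All heaps use S = {2, 5, 6, 7}:
G(0) = 0
G(1) = mex{} = 0
G(2) = mex{0} = 1
G(3) = mex{0} = 1
G(4) = mex{1} = 0
G(5) = mex{1,0} = 2
G(6) = mex{0,0,0} = 1
G(7) = mex{2,1,0,0} = 3
G(8) = mex{1,1,1,0} = 2
G(9) = mex{3,0,1,1} = 2
G(10) = mex{2,2,0,1} = 3
G(11) = mex{2,1,2,0} = 3
G(12) = mex{3,3,1,2} = 0
G(13) = mex{3,2,3,1} = 0
Heap A: G(8) = 2.
Heap B: G(13) = 0.
Combined Grundy value = 2 ⊕ 0 = 2.
A winning move leaves total XOR = 0, i.e. changes one component's Grundy value g to g ⊕ X where X is the current total.
Heap A: need g' = 2⊕2 = 0. Options: 8−2→G=1, 8−5→G=1, 8−6→G=1, 8−7→G=0. Hits: 1.
Heap B: need g' = 0⊕2 = 2. Options: 13−2→G=3, 13−5→G=2, 13−6→G=3, 13−7→G=1. Hits: 1.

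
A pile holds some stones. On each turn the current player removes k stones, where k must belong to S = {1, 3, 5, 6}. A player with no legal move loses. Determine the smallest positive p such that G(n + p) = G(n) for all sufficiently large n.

n :  0  1  2  3  4  5  6  7  8  9 10 11 12 13 14 15 16 17 18 19 20 21 22 23
G :  0  1  0  1  0  1  2  3  2  3  2  0  1  0  1  0  1  2  3  2  3  2  0  1
G(n+11) = G(n) holds for n = 0,…,5 (a full window of length max(S) = 6), so the sequence is purely periodic with period 11.

11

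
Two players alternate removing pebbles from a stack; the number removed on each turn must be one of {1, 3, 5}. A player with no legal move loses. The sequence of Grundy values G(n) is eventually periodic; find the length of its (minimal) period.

n :  0  1  2  3  4  5  6  7  8  9 10 11 12 13 14
G :  0  1  0  1  0  1  0  1  0  1  0  1  0  1  0
G(n+2) = G(n) holds for n = 0,…,4 (a full window of length max(S) = 5), so the sequence is purely periodic with period 2.

2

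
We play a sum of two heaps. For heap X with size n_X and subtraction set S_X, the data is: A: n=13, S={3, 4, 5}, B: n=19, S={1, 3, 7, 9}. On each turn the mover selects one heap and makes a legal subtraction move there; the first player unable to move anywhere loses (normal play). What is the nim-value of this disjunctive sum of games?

0

Heap A, S = {3, 4, 5}:
n :  0  1  2  3  4  5  6  7  8  9 10 11 12 13
G :  0  0  0  1  1  1  2  2  0  0  0  1  1  1
G_A(13) = 1.
Heap B, S = {1, 3, 7, 9}:
G(0) = 0
G(1) = mex{0} = 1
G(2) = mex{1} = 0
G(3) = mex{0,0} = 1
G(4) = mex{1,1} = 0
G(5) = mex{0,0} = 1
G(6) = mex{1,1} = 0
G(7) = mex{0,0,0} = 1
G(8) = mex{1,1,1} = 0
G(9) = mex{0,0,0,0} = 1
G(10) = mex{1,1,1,1} = 0
G(11) = mex{0,0,0,0} = 1
G(12) = mex{1,1,1,1} = 0
G(13) = mex{0,0,0,0} = 1
G(14) = mex{1,1,1,1} = 0
G(15) = mex{0,0,0,0} = 1
G(16) = mex{1,1,1,1} = 0
G(17) = mex{0,0,0,0} = 1
G(18) = mex{1,1,1,1} = 0
G(19) = mex{0,0,0,0} = 1
G_B(19) = 1.
Combined Grundy value = 1 ⊕ 1 = 0.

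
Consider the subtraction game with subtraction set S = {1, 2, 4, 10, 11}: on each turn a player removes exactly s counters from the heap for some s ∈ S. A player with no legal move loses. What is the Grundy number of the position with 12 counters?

G(0) = 0
G(1) = mex{0} = 1
G(2) = mex{1,0} = 2
G(3) = mex{2,1} = 0
G(4) = mex{0,2,0} = 1
G(5) = mex{1,0,1} = 2
G(6) = mex{2,1,2} = 0
G(7) = mex{0,2,0} = 1
G(8) = mex{1,0,1} = 2
G(9) = mex{2,1,2} = 0
G(10) = mex{0,2,0,0} = 1
G(11) = mex{1,0,1,1,0} = 2
G(12) = mex{2,1,2,2,1} = 0

0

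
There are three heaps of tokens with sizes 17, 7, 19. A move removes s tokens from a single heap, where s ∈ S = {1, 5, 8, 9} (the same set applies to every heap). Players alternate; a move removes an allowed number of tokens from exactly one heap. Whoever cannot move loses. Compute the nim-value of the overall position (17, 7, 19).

1

All heaps use S = {1, 5, 8, 9}:
G(0) = 0
G(1) = mex{0} = 1
G(2) = mex{1} = 0
G(3) = mex{0} = 1
G(4) = mex{1} = 0
G(5) = mex{0,0} = 1
G(6) = mex{1,1} = 0
G(7) = mex{0,0} = 1
G(8) = mex{1,1,0} = 2
G(9) = mex{2,0,1,0} = 3
G(10) = mex{3,1,0,1} = 2
G(11) = mex{2,0,1,0} = 3
G(12) = mex{3,1,0,1} = 2
G(13) = mex{2,2,1,0} = 3
G(14) = mex{3,3,0,1} = 2
G(15) = mex{2,2,1,0} = 3
G(16) = mex{3,3,2,1} = 0
G(17) = mex{0,2,3,2} = 1
G(18) = mex{1,3,2,3} = 0
G(19) = mex{0,2,3,2} = 1
Heap A: G(17) = 1.
Heap B: G(7) = 1.
Heap C: G(19) = 1.
Combined Grundy value = 1 ⊕ 1 ⊕ 1 = 1.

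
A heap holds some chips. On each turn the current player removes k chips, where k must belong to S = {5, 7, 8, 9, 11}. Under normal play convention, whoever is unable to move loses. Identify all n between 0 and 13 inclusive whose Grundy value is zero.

0, 1, 2, 3, 4

G(0) = 0
G(1) = mex{} = 0
G(2) = mex{} = 0
G(3) = mex{} = 0
G(4) = mex{} = 0
G(5) = mex{0} = 1
G(6) = mex{0} = 1
G(7) = mex{0,0} = 1
G(8) = mex{0,0,0} = 1
G(9) = mex{0,0,0,0} = 1
G(10) = mex{1,0,0,0} = 2
G(11) = mex{1,0,0,0,0} = 2
G(12) = mex{1,1,0,0,0} = 2
G(13) = mex{1,1,1,0,0} = 2
P-positions are exactly the n with G(n) = 0.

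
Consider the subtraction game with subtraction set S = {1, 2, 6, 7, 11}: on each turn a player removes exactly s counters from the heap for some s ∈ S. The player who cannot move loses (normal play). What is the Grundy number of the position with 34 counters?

2

n :  0  1  2  3  4  5  6  7  8  9 10 11 12 13 14 15 16 17 18 19 20 21 22 23 24 25 26 27 28 29 30 31 32 33 34
G :  0  1  2  0  1  2  3  4  0  1  2  3  0  1  2  3  0  1  2  3  0  1  2  3  0  1  2  3  0  1  2  3  0  1  2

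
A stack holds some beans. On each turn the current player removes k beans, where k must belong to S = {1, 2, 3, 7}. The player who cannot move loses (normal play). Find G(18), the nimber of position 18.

G(0) = 0
G(1) = mex{0} = 1
G(2) = mex{1,0} = 2
G(3) = mex{2,1,0} = 3
G(4) = mex{3,2,1} = 0
G(5) = mex{0,3,2} = 1
G(6) = mex{1,0,3} = 2
G(7) = mex{2,1,0,0} = 3
G(8) = mex{3,2,1,1} = 0
G(9) = mex{0,3,2,2} = 1
G(10) = mex{1,0,3,3} = 2
G(11) = mex{2,1,0,0} = 3
G(12) = mex{3,2,1,1} = 0
G(13) = mex{0,3,2,2} = 1
G(14) = mex{1,0,3,3} = 2
G(15) = mex{2,1,0,0} = 3
G(16) = mex{3,2,1,1} = 0
G(17) = mex{0,3,2,2} = 1
G(18) = mex{1,0,3,3} = 2

2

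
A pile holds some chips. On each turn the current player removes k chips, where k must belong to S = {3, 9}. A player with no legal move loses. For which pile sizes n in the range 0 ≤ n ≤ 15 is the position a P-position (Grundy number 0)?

G(0) = 0
G(1) = mex{} = 0
G(2) = mex{} = 0
G(3) = mex{0} = 1
G(4) = mex{0} = 1
G(5) = mex{0} = 1
G(6) = mex{1} = 0
G(7) = mex{1} = 0
G(8) = mex{1} = 0
G(9) = mex{0,0} = 1
G(10) = mex{0,0} = 1
G(11) = mex{0,0} = 1
G(12) = mex{1,1} = 0
G(13) = mex{1,1} = 0
G(14) = mex{1,1} = 0
G(15) = mex{0,0} = 1
P-positions are exactly the n with G(n) = 0.

0, 1, 2, 6, 7, 8, 12, 13, 14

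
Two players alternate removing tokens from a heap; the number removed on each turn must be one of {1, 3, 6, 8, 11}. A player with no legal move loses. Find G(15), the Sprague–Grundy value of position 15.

1

G(0) = 0
G(1) = mex{0} = 1
G(2) = mex{1} = 0
G(3) = mex{0,0} = 1
G(4) = mex{1,1} = 0
G(5) = mex{0,0} = 1
G(6) = mex{1,1,0} = 2
G(7) = mex{2,0,1} = 3
G(8) = mex{3,1,0,0} = 2
G(9) = mex{2,2,1,1} = 0
G(10) = mex{0,3,0,0} = 1
G(11) = mex{1,2,1,1,0} = 3
G(12) = mex{3,0,2,0,1} = 4
G(13) = mex{4,1,3,1,0} = 2
G(14) = mex{2,3,2,2,1} = 0
G(15) = mex{0,4,0,3,0} = 1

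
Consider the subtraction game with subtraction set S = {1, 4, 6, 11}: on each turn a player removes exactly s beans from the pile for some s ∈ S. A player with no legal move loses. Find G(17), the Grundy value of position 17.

0

G(0) = 0
G(1) = mex{0} = 1
G(2) = mex{1} = 0
G(3) = mex{0} = 1
G(4) = mex{1,0} = 2
G(5) = mex{2,1} = 0
G(6) = mex{0,0,0} = 1
G(7) = mex{1,1,1} = 0
G(8) = mex{0,2,0} = 1
G(9) = mex{1,0,1} = 2
G(10) = mex{2,1,2} = 0
G(11) = mex{0,0,0,0} = 1
G(12) = mex{1,1,1,1} = 0
G(13) = mex{0,2,0,0} = 1
G(14) = mex{1,0,1,1} = 2
G(15) = mex{2,1,2,2} = 0
G(16) = mex{0,0,0,0} = 1
G(17) = mex{1,1,1,1} = 0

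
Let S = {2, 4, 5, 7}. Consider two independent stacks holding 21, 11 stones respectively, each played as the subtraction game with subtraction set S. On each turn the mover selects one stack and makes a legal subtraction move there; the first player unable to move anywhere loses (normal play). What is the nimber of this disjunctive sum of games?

All stacks use S = {2, 4, 5, 7}:
G(0) = 0
G(1) = mex{} = 0
G(2) = mex{0} = 1
G(3) = mex{0} = 1
G(4) = mex{1,0} = 2
G(5) = mex{1,0,0} = 2
G(6) = mex{2,1,0} = 3
G(7) = mex{2,1,1,0} = 3
G(8) = mex{3,2,1,0} = 4
G(9) = mex{3,2,2,1} = 0
G(10) = mex{4,3,2,1} = 0
G(11) = mex{0,3,3,2} = 1
G(12) = mex{0,4,3,2} = 1
G(13) = mex{1,0,4,3} = 2
G(14) = mex{1,0,0,3} = 2
G(15) = mex{2,1,0,4} = 3
G(16) = mex{2,1,1,0} = 3
G(17) = mex{3,2,1,0} = 4
G(18) = mex{3,2,2,1} = 0
G(19) = mex{4,3,2,1} = 0
G(20) = mex{0,3,3,2} = 1
G(21) = mex{0,4,3,2} = 1
Stack A: G(21) = 1.
Stack B: G(11) = 1.
Combined Grundy value = 1 ⊕ 1 = 0.

0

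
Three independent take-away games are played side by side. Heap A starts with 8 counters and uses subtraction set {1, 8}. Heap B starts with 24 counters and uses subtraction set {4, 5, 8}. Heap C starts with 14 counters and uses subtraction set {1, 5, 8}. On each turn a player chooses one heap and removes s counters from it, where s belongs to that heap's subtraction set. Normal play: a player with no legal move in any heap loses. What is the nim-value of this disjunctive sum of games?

Heap A, S = {1, 8}:
n : 0 1 2 3 4 5 6 7 8
G : 0 1 0 1 0 1 0 1 2
G_A(8) = 2.
Heap B, S = {4, 5, 8}:
n :  0  1  2  3  4  5  6  7  8  9 10 11 12 13 14 15 16 17 18 19 20 21 22 23 24
G :  0  0  0  0  1  1  1  1  2  2  2  2  0  0  0  0  1  1  1  1  2  2  2  2  0
G_B(24) = 0.
Heap C, S = {1, 5, 8}:
G(0) = 0
G(1) = mex{0} = 1
G(2) = mex{1} = 0
G(3) = mex{0} = 1
G(4) = mex{1} = 0
G(5) = mex{0,0} = 1
G(6) = mex{1,1} = 0
G(7) = mex{0,0} = 1
G(8) = mex{1,1,0} = 2
G(9) = mex{2,0,1} = 3
G(10) = mex{3,1,0} = 2
G(11) = mex{2,0,1} = 3
G(12) = mex{3,1,0} = 2
G(13) = mex{2,2,1} = 0
G(14) = mex{0,3,0} = 1
G_C(14) = 1.
Combined Grundy value = 2 ⊕ 0 ⊕ 1 = 3.

3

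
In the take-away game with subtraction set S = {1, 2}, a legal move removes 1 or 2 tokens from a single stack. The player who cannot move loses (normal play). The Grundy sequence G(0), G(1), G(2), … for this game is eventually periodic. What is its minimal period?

3

n :  0  1  2  3  4  5  6  7  8  9 10 11 12 13 14
G :  0  1  2  0  1  2  0  1  2  0  1  2  0  1  2
G(n+3) = G(n) holds for n = 0,…,1 (a full window of length max(S) = 2), so the sequence is purely periodic with period 3.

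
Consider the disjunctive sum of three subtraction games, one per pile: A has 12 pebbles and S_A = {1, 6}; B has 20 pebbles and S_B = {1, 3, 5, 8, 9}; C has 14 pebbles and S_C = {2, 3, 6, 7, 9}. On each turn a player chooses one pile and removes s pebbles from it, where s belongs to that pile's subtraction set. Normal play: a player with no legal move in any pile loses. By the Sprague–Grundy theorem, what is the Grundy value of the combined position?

Pile A, S = {1, 6}:
n :  0  1  2  3  4  5  6  7  8  9 10 11 12
G :  0  1  0  1  0  1  2  0  1  0  1  0  1
G_A(12) = 1.
Pile B, S = {1, 3, 5, 8, 9}:
n :  0  1  2  3  4  5  6  7  8  9 10 11 12 13 14 15 16 17 18 19 20
G :  0  1  0  1  0  1  0  1  2  3  2  3  2  3  2  3  0  1  0  1  0
G_B(20) = 0.
Pile C, S = {2, 3, 6, 7, 9}:
n :  0  1  2  3  4  5  6  7  8  9 10 11 12 13 14
G :  0  0  1  1  2  0  3  1  2  2  3  3  4  0  5
G_C(14) = 5.
Combined Grundy value = 1 ⊕ 0 ⊕ 5 = 4.

4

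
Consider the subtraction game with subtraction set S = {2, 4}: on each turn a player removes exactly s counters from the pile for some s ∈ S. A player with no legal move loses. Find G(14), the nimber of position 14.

n :  0  1  2  3  4  5  6  7  8  9 10 11 12 13 14
G :  0  0  1  1  2  2  0  0  1  1  2  2  0  0  1

1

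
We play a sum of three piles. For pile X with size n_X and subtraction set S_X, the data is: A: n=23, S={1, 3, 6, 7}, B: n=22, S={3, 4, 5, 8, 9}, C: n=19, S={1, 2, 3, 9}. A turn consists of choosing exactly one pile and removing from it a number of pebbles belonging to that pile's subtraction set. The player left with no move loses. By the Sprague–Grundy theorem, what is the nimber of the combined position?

3

Pile A, S = {1, 3, 6, 7}:
n :  0  1  2  3  4  5  6  7  8  9 10 11 12 13 14 15 16 17 18 19 20 21 22 23
G :  0  1  0  1  0  1  2  3  2  3  2  3  0  1  0  1  0  1  2  3  2  3  2  3
G_A(23) = 3.
Pile B, S = {3, 4, 5, 8, 9}:
G(0) = 0
G(1) = mex{} = 0
G(2) = mex{} = 0
G(3) = mex{0} = 1
G(4) = mex{0,0} = 1
G(5) = mex{0,0,0} = 1
G(6) = mex{1,0,0} = 2
G(7) = mex{1,1,0} = 2
G(8) = mex{1,1,1,0} = 2
G(9) = mex{2,1,1,0,0} = 3
G(10) = mex{2,2,1,0,0} = 3
G(11) = mex{2,2,2,1,0} = 3
G(12) = mex{3,2,2,1,1} = 0
G(13) = mex{3,3,2,1,1} = 0
G(14) = mex{3,3,3,2,1} = 0
G(15) = mex{0,3,3,2,2} = 1
G(16) = mex{0,0,3,2,2} = 1
G(17) = mex{0,0,0,3,2} = 1
G(18) = mex{1,0,0,3,3} = 2
G(19) = mex{1,1,0,3,3} = 2
G(20) = mex{1,1,1,0,3} = 2
G(21) = mex{2,1,1,0,0} = 3
G(22) = mex{2,2,1,0,0} = 3
G_B(22) = 3.
Pile C, S = {1, 2, 3, 9}:
G(0) = 0
G(1) = mex{0} = 1
G(2) = mex{1,0} = 2
G(3) = mex{2,1,0} = 3
G(4) = mex{3,2,1} = 0
G(5) = mex{0,3,2} = 1
G(6) = mex{1,0,3} = 2
G(7) = mex{2,1,0} = 3
G(8) = mex{3,2,1} = 0
G(9) = mex{0,3,2,0} = 1
G(10) = mex{1,0,3,1} = 2
G(11) = mex{2,1,0,2} = 3
G(12) = mex{3,2,1,3} = 0
G(13) = mex{0,3,2,0} = 1
G(14) = mex{1,0,3,1} = 2
G(15) = mex{2,1,0,2} = 3
G(16) = mex{3,2,1,3} = 0
G(17) = mex{0,3,2,0} = 1
G(18) = mex{1,0,3,1} = 2
G(19) = mex{2,1,0,2} = 3
G_C(19) = 3.
Combined Grundy value = 3 ⊕ 3 ⊕ 3 = 3.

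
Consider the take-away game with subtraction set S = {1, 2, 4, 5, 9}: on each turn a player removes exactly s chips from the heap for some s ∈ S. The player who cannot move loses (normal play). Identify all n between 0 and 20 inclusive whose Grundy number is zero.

0, 3, 6, 13, 16, 19

n :  0  1  2  3  4  5  6  7  8  9 10 11 12 13 14 15 16 17 18 19 20
G :  0  1  2  0  1  2  0  1  2  3  4  5  3  0  1  2  0  1  2  0  1
P-positions are exactly the n with G(n) = 0.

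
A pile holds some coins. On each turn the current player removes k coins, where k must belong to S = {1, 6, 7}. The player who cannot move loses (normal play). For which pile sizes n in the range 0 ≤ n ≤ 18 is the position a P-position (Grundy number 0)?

0, 2, 4, 12, 14, 16

G(0) = 0
G(1) = mex{0} = 1
G(2) = mex{1} = 0
G(3) = mex{0} = 1
G(4) = mex{1} = 0
G(5) = mex{0} = 1
G(6) = mex{1,0} = 2
G(7) = mex{2,1,0} = 3
G(8) = mex{3,0,1} = 2
G(9) = mex{2,1,0} = 3
G(10) = mex{3,0,1} = 2
G(11) = mex{2,1,0} = 3
G(12) = mex{3,2,1} = 0
G(13) = mex{0,3,2} = 1
G(14) = mex{1,2,3} = 0
G(15) = mex{0,3,2} = 1
G(16) = mex{1,2,3} = 0
G(17) = mex{0,3,2} = 1
G(18) = mex{1,0,3} = 2
P-positions are exactly the n with G(n) = 0.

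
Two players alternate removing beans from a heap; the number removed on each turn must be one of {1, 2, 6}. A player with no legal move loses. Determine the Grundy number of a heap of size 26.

2

n :  0  1  2  3  4  5  6  7  8  9 10 11 12 13 14 15 16 17 18 19 20 21 22 23 24 25 26
G :  0  1  2  0  1  2  3  0  1  2  0  1  2  3  0  1  2  0  1  2  3  0  1  2  0  1  2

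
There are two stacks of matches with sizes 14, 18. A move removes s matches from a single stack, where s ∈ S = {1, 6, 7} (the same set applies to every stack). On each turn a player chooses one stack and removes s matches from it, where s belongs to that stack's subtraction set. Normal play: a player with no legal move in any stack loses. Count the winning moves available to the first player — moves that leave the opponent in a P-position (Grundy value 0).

2

All stacks use S = {1, 6, 7}:
n :  0  1  2  3  4  5  6  7  8  9 10 11 12 13 14 15 16 17 18
G :  0  1  0  1  0  1  2  3  2  3  2  3  0  1  0  1  0  1  2
Stack A: G(14) = 0.
Stack B: G(18) = 2.
Combined Grundy value = 0 ⊕ 2 = 2.
A winning move leaves total XOR = 0, i.e. changes one component's Grundy value g to g ⊕ X where X is the current total.
Stack A: need g' = 0⊕2 = 2. Options: 14−1→G=1, 14−6→G=2, 14−7→G=3. Hits: 1.
Stack B: need g' = 2⊕2 = 0. Options: 18−1→G=1, 18−6→G=0, 18−7→G=3. Hits: 1.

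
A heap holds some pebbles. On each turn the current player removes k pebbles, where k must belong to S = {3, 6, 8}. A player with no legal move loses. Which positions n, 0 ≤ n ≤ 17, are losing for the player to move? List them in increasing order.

0, 1, 2, 11, 12, 13

G(0) = 0
G(1) = mex{} = 0
G(2) = mex{} = 0
G(3) = mex{0} = 1
G(4) = mex{0} = 1
G(5) = mex{0} = 1
G(6) = mex{1,0} = 2
G(7) = mex{1,0} = 2
G(8) = mex{1,0,0} = 2
G(9) = mex{2,1,0} = 3
G(10) = mex{2,1,0} = 3
G(11) = mex{2,1,1} = 0
G(12) = mex{3,2,1} = 0
G(13) = mex{3,2,1} = 0
G(14) = mex{0,2,2} = 1
G(15) = mex{0,3,2} = 1
G(16) = mex{0,3,2} = 1
G(17) = mex{1,0,3} = 2
P-positions are exactly the n with G(n) = 0.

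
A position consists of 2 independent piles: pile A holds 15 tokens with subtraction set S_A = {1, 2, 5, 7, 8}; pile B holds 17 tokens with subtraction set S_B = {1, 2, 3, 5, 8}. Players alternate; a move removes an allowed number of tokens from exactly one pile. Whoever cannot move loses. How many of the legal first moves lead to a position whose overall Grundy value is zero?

1

Pile A, S = {1, 2, 5, 7, 8}:
G(0) = 0
G(1) = mex{0} = 1
G(2) = mex{1,0} = 2
G(3) = mex{2,1} = 0
G(4) = mex{0,2} = 1
G(5) = mex{1,0,0} = 2
G(6) = mex{2,1,1} = 0
G(7) = mex{0,2,2,0} = 1
G(8) = mex{1,0,0,1,0} = 2
G(9) = mex{2,1,1,2,1} = 0
G(10) = mex{0,2,2,0,2} = 1
G(11) = mex{1,0,0,1,0} = 2
G(12) = mex{2,1,1,2,1} = 0
G(13) = mex{0,2,2,0,2} = 1
G(14) = mex{1,0,0,1,0} = 2
G(15) = mex{2,1,1,2,1} = 0
G_A(15) = 0.
Pile B, S = {1, 2, 3, 5, 8}:
G(0) = 0
G(1) = mex{0} = 1
G(2) = mex{1,0} = 2
G(3) = mex{2,1,0} = 3
G(4) = mex{3,2,1} = 0
G(5) = mex{0,3,2,0} = 1
G(6) = mex{1,0,3,1} = 2
G(7) = mex{2,1,0,2} = 3
G(8) = mex{3,2,1,3,0} = 4
G(9) = mex{4,3,2,0,1} = 5
G(10) = mex{5,4,3,1,2} = 0
G(11) = mex{0,5,4,2,3} = 1
G(12) = mex{1,0,5,3,0} = 2
G(13) = mex{2,1,0,4,1} = 3
G(14) = mex{3,2,1,5,2} = 0
G(15) = mex{0,3,2,0,3} = 1
G(16) = mex{1,0,3,1,4} = 2
G(17) = mex{2,1,0,2,5} = 3
G_B(17) = 3.
Combined Grundy value = 0 ⊕ 3 = 3.
A winning move leaves total XOR = 0, i.e. changes one component's Grundy value g to g ⊕ X where X is the current total.
Pile A: need g' = 0⊕3 = 3. Options: 15−1→G=2, 15−2→G=1, 15−5→G=1, 15−7→G=2, 15−8→G=1. Hits: 0.
Pile B: need g' = 3⊕3 = 0. Options: 17−1→G=2, 17−2→G=1, 17−3→G=0, 17−5→G=2, 17−8→G=5. Hits: 1.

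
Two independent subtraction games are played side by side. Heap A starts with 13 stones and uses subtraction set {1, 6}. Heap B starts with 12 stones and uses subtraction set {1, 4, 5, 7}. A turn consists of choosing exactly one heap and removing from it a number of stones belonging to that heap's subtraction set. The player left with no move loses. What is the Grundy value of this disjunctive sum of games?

Heap A, S = {1, 6}:
G(0) = 0
G(1) = mex{0} = 1
G(2) = mex{1} = 0
G(3) = mex{0} = 1
G(4) = mex{1} = 0
G(5) = mex{0} = 1
G(6) = mex{1,0} = 2
G(7) = mex{2,1} = 0
G(8) = mex{0,0} = 1
G(9) = mex{1,1} = 0
G(10) = mex{0,0} = 1
G(11) = mex{1,1} = 0
G(12) = mex{0,2} = 1
G(13) = mex{1,0} = 2
G_A(13) = 2.
Heap B, S = {1, 4, 5, 7}:
G(0) = 0
G(1) = mex{0} = 1
G(2) = mex{1} = 0
G(3) = mex{0} = 1
G(4) = mex{1,0} = 2
G(5) = mex{2,1,0} = 3
G(6) = mex{3,0,1} = 2
G(7) = mex{2,1,0,0} = 3
G(8) = mex{3,2,1,1} = 0
G(9) = mex{0,3,2,0} = 1
G(10) = mex{1,2,3,1} = 0
G(11) = mex{0,3,2,2} = 1
G(12) = mex{1,0,3,3} = 2
G_B(12) = 2.
Combined Grundy value = 2 ⊕ 2 = 0.

0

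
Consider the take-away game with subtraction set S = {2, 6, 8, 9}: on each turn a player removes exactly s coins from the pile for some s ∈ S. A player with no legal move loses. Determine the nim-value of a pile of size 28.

G(0) = 0
G(1) = mex{} = 0
G(2) = mex{0} = 1
G(3) = mex{0} = 1
G(4) = mex{1} = 0
G(5) = mex{1} = 0
G(6) = mex{0,0} = 1
G(7) = mex{0,0} = 1
G(8) = mex{1,1,0} = 2
G(9) = mex{1,1,0,0} = 2
G(10) = mex{2,0,1,0} = 3
G(11) = mex{2,0,1,1} = 3
G(12) = mex{3,1,0,1} = 2
G(13) = mex{3,1,0,0} = 2
G(14) = mex{2,2,1,0} = 3
G(15) = mex{2,2,1,1} = 0
G(16) = mex{3,3,2,1} = 0
G(17) = mex{0,3,2,2} = 1
G(18) = mex{0,2,3,2} = 1
G(19) = mex{1,2,3,3} = 0
G(20) = mex{1,3,2,3} = 0
G(21) = mex{0,0,2,2} = 1
G(22) = mex{0,0,3,2} = 1
G(23) = mex{1,1,0,3} = 2
G(24) = mex{1,1,0,0} = 2
G(25) = mex{2,0,1,0} = 3
G(26) = mex{2,0,1,1} = 3
G(27) = mex{3,1,0,1} = 2
G(28) = mex{3,1,0,0} = 2

2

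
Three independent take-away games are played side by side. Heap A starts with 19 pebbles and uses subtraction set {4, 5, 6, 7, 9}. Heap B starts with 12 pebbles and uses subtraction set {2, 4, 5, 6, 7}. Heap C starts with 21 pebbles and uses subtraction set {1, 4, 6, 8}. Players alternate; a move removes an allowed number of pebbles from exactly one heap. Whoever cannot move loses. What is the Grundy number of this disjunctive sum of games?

2

Heap A, S = {4, 5, 6, 7, 9}:
n :  0  1  2  3  4  5  6  7  8  9 10 11 12 13 14 15 16 17 18 19
G :  0  0  0  0  1  1  1  1  2  2  2  2  3  0  0  0  0  1  1  1
G_A(19) = 1.
Heap B, S = {2, 4, 5, 6, 7}:
G(0) = 0
G(1) = mex{} = 0
G(2) = mex{0} = 1
G(3) = mex{0} = 1
G(4) = mex{1,0} = 2
G(5) = mex{1,0,0} = 2
G(6) = mex{2,1,0,0} = 3
G(7) = mex{2,1,1,0,0} = 3
G(8) = mex{3,2,1,1,0} = 4
G(9) = mex{3,2,2,1,1} = 0
G(10) = mex{4,3,2,2,1} = 0
G(11) = mex{0,3,3,2,2} = 1
G(12) = mex{0,4,3,3,2} = 1
G_B(12) = 1.
Heap C, S = {1, 4, 6, 8}:
n :  0  1  2  3  4  5  6  7  8  9 10 11 12 13 14 15 16 17 18 19 20 21
G :  0  1  0  1  2  0  1  0  1  2  3  2  0  1  0  1  2  0  1  0  1  2
G_C(21) = 2.
Combined Grundy value = 1 ⊕ 1 ⊕ 2 = 2.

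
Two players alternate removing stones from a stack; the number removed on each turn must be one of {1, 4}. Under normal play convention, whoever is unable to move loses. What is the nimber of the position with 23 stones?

1

G(0) = 0
G(1) = mex{0} = 1
G(2) = mex{1} = 0
G(3) = mex{0} = 1
G(4) = mex{1,0} = 2
G(5) = mex{2,1} = 0
G(6) = mex{0,0} = 1
G(7) = mex{1,1} = 0
G(8) = mex{0,2} = 1
G(9) = mex{1,0} = 2
G(10) = mex{2,1} = 0
G(11) = mex{0,0} = 1
G(12) = mex{1,1} = 0
G(13) = mex{0,2} = 1
G(14) = mex{1,0} = 2
G(15) = mex{2,1} = 0
G(16) = mex{0,0} = 1
G(17) = mex{1,1} = 0
G(18) = mex{0,2} = 1
G(19) = mex{1,0} = 2
G(20) = mex{2,1} = 0
G(21) = mex{0,0} = 1
G(22) = mex{1,1} = 0
G(23) = mex{0,2} = 1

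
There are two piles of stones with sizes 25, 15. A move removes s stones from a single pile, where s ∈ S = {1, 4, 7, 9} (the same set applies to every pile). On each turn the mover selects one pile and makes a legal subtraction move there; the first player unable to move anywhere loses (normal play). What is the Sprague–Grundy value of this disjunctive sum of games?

3

All piles use S = {1, 4, 7, 9}:
G(0) = 0
G(1) = mex{0} = 1
G(2) = mex{1} = 0
G(3) = mex{0} = 1
G(4) = mex{1,0} = 2
G(5) = mex{2,1} = 0
G(6) = mex{0,0} = 1
G(7) = mex{1,1,0} = 2
G(8) = mex{2,2,1} = 0
G(9) = mex{0,0,0,0} = 1
G(10) = mex{1,1,1,1} = 0
G(11) = mex{0,2,2,0} = 1
G(12) = mex{1,0,0,1} = 2
G(13) = mex{2,1,1,2} = 0
G(14) = mex{0,0,2,0} = 1
G(15) = mex{1,1,0,1} = 2
G(16) = mex{2,2,1,2} = 0
G(17) = mex{0,0,0,0} = 1
G(18) = mex{1,1,1,1} = 0
G(19) = mex{0,2,2,0} = 1
G(20) = mex{1,0,0,1} = 2
G(21) = mex{2,1,1,2} = 0
G(22) = mex{0,0,2,0} = 1
G(23) = mex{1,1,0,1} = 2
G(24) = mex{2,2,1,2} = 0
G(25) = mex{0,0,0,0} = 1
Pile A: G(25) = 1.
Pile B: G(15) = 2.
Combined Grundy value = 1 ⊕ 2 = 3.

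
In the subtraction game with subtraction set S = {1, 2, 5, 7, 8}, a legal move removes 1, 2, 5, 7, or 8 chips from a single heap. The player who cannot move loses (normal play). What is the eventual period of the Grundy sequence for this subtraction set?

G(0) = 0
G(1) = mex{0} = 1
G(2) = mex{1,0} = 2
G(3) = mex{2,1} = 0
G(4) = mex{0,2} = 1
G(5) = mex{1,0,0} = 2
G(6) = mex{2,1,1} = 0
G(7) = mex{0,2,2,0} = 1
G(8) = mex{1,0,0,1,0} = 2
G(9) = mex{2,1,1,2,1} = 0
G(10) = mex{0,2,2,0,2} = 1
G(11) = mex{1,0,0,1,0} = 2
G(12) = mex{2,1,1,2,1} = 0
G(13) = mex{0,2,2,0,2} = 1
G(14) = mex{1,0,0,1,0} = 2
G(n+3) = G(n) holds for n = 0,…,7 (a full window of length max(S) = 8), so the sequence is purely periodic with period 3.

3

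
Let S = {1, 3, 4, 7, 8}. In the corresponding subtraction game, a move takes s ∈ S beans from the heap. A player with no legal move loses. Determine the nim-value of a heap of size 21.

4

n :  0  1  2  3  4  5  6  7  8  9 10 11 12 13 14 15 16 17 18 19 20 21
G :  0  1  0  1  2  3  2  3  4  5  4  0  1  0  1  2  3  2  3  4  5  4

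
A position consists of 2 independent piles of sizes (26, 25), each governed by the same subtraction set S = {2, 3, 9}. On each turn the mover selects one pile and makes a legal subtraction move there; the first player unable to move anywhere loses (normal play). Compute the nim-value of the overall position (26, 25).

3

All piles use S = {2, 3, 9}:
G(0) = 0
G(1) = mex{} = 0
G(2) = mex{0} = 1
G(3) = mex{0,0} = 1
G(4) = mex{1,0} = 2
G(5) = mex{1,1} = 0
G(6) = mex{2,1} = 0
G(7) = mex{0,2} = 1
G(8) = mex{0,0} = 1
G(9) = mex{1,0,0} = 2
G(10) = mex{1,1,0} = 2
G(11) = mex{2,1,1} = 0
G(12) = mex{2,2,1} = 0
G(13) = mex{0,2,2} = 1
G(14) = mex{0,0,0} = 1
G(15) = mex{1,0,0} = 2
G(16) = mex{1,1,1} = 0
G(17) = mex{2,1,1} = 0
G(18) = mex{0,2,2} = 1
G(19) = mex{0,0,2} = 1
G(20) = mex{1,0,0} = 2
G(21) = mex{1,1,0} = 2
G(22) = mex{2,1,1} = 0
G(23) = mex{2,2,1} = 0
G(24) = mex{0,2,2} = 1
G(25) = mex{0,0,0} = 1
G(26) = mex{1,0,0} = 2
Pile A: G(26) = 2.
Pile B: G(25) = 1.
Combined Grundy value = 2 ⊕ 1 = 3.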